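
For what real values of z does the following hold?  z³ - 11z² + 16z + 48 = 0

Possible rational roots are divisors of 48. Testing z = 4 gives 0, so (z - 4) is a factor.
Divide: z³ - 11z² + 16z + 48 = (z - 4)(z² - 7z - 12).
Apply the quadratic formula to z² - 7z - 12 = 0: z = (7 ± √97)/2, i.e. z ≈ 8.4244 or z ≈ -1.4244.

z = -1.4244 or z = 4 or z = 8.4244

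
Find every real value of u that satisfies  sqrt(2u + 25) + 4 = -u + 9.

Isolate the radical: sqrt(2u + 25) = -u + 5.
Square both sides: 2u + 25 = (-u + 5)^2.
Expand and rearrange: u^2 - 12u = 0.
Solving gives u = 12 or u = 0.
Check each candidate in the original equation:
  u = 12: sqrt(49) = 7, while -u + 5 = -7 — extraneous.
  u = 0: sqrt(25) = 5, while -u + 5 = 5 — valid.

u = 0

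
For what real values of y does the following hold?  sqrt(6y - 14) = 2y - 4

Square both sides: 6y - 14 = (2y - 4)^2.
Expand and rearrange: 4y^2 - 22y + 30 = 0.
Solving gives y = 3 or y = 2.5.
Check each candidate in the original equation:
  y = 3: sqrt(4) = 2, while 2y - 4 = 2 — valid.
  y = 2.5: sqrt(1) = 1, while 2y - 4 = 1 — valid.

y = 2.5 or y = 3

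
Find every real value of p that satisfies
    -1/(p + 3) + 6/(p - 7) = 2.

p = -3.388 or p = 9.888

Multiply both sides by (p + 3)(p - 7):
-(p - 7) + 6(p + 3) = 2(p + 3)(p - 7).
Expand and collect terms: 2p² - 13p - 67 = 0.
By the quadratic formula, p = (13 ± √705) / 4, so p ≈ 9.888 or p ≈ -3.388.
Neither value makes a denominator zero (p ≠ -3, p ≠ 7), so both are valid.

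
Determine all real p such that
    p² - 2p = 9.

Rearrange to standard form: p² - 2p - 9 = 0.
Discriminant: (-2)² − 4·1·(-9) = 40.
Quadratic formula: p = (2 ± √40) / 2.
So p = 1 + √(10) ≈ 4.1623 or p = 1 - √(10) ≈ -2.1623.

p = -2.1623 or p = 4.1623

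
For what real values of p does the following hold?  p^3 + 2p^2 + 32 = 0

p = -4

Possible rational roots are divisors of 32. Testing p = -4 gives 0, so (p + 4) is a factor.
Divide: p^3 + 2p^2 + 32 = (p + 4)(p^2 - 2p + 8).
The quadratic p^2 - 2p + 8 has discriminant -28 < 0, so no further real roots.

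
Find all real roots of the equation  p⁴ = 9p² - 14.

p = -2.6458 or p = -1.4142 or p = 1.4142 or p = 2.6458

Let u = p². The equation becomes u² - 9u + 14 = 0.
Factor: (u - 2)(u - 7) = 0, so u = 2 or u = 7.
p² = 2 gives p = ±√(2) ≈ ±1.4142.
p² = 7 gives p = ±√(7) ≈ ±2.6458.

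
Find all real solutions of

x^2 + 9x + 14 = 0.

Factor: (x + 2)(x + 7) = 0.
So x = -2 or x = -7.

x = -7 or x = -2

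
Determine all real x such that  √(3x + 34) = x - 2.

Square both sides: 3x + 34 = (x - 2)².
Expand and rearrange: x² - 7x - 30 = 0.
Solving gives x = 10 or x = -3.
Check each candidate in the original equation:
  x = 10: √(64) = 8, while x - 2 = 8 — valid.
  x = -3: √(25) = 5, while x - 2 = -5 — extraneous.

x = 10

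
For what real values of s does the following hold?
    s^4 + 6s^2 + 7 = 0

Let u = s^2. The equation becomes u^2 + 6u + 7 = 0.
By the quadratic formula, u = -3 + sqrt(2) or u = -3 - sqrt(2).
s^2 = -3 + sqrt(2) < 0 has no real solution.
s^2 = -3 - sqrt(2) < 0 has no real solution.

No real solutions.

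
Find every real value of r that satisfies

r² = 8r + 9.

r = -1 or r = 9

Bring every term to one side: r² - 8r - 9 = 0.
Factor: (r + 1)(r - 9) = 0.
So r = -1 or r = 9.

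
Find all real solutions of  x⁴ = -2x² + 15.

Let u = x². The equation becomes u² + 2u - 15 = 0.
Factor: (u + 5)(u - 3) = 0, so u = -5 or u = 3.
x² = -5 < 0 has no real solution.
x² = 3 gives x = ±√(3) ≈ ±1.7321.

x = -1.7321 or x = 1.7321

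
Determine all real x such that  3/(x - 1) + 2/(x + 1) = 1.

Multiply both sides by (x - 1)(x + 1):
3(x + 1) + 2(x - 1) = (x - 1)(x + 1).
Expand and collect terms: x^2 - 5x - 2 = 0.
By the quadratic formula, x = (5 +/- sqrt(33)) / 2, so x ~= 5.3723 or x ~= -0.3723.
Neither value makes a denominator zero (x != 1, x != -1), so both are valid.

x = -0.3723 or x = 5.3723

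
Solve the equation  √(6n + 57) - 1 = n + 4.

n = 4

Isolate the radical: √(6n + 57) = n + 5.
Square both sides: 6n + 57 = (n + 5)².
Expand and rearrange: n² + 4n - 32 = 0.
Solving gives n = 4 or n = -8.
Check each candidate in the original equation:
  n = 4: √(81) = 9, while n + 5 = 9 — valid.
  n = -8: √(9) = 3, while n + 5 = -3 — extraneous.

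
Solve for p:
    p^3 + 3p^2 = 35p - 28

p = -7.8875 or p = 0.8875 or p = 4

Rearrange: p^3 + 3p^2 - 35p + 28 = 0.
Possible rational roots are divisors of 28. Testing p = 4 gives 0, so (p - 4) is a factor.
Divide: p^3 + 3p^2 - 35p + 28 = (p - 4)(p^2 + 7p - 7).
Apply the quadratic formula to p^2 + 7p - 7 = 0: p = (-7 +/- sqrt(77))/2, i.e. p ~= 0.8875 or p ~= -7.8875.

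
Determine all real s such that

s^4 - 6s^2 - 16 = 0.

s = -2.8284 or s = 2.8284

Let u = s^2. The equation becomes u^2 - 6u - 16 = 0.
Factor: (u + 2)(u - 8) = 0, so u = -2 or u = 8.
s^2 = -2 < 0 has no real solution.
s^2 = 8 gives s = +/-2*sqrt(2) ~= +/-2.8284.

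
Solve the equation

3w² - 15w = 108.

Bring every term to one side: 3w² - 15w - 108 = 0.
Factor: 3(w - 9)(w + 4) = 0.
So w = 9 or w = -4.

w = -4 or w = 9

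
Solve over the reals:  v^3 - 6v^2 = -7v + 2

v = 0.4384 or v = 1 or v = 4.5616

Rearrange: v^3 - 6v^2 + 7v - 2 = 0.
Possible rational roots are divisors of -2. Testing v = 1 gives 0, so (v - 1) is a factor.
Divide: v^3 - 6v^2 + 7v - 2 = (v - 1)(v^2 - 5v + 2).
Apply the quadratic formula to v^2 - 5v + 2 = 0: v = (5 +/- sqrt(17))/2, i.e. v ~= 4.5616 or v ~= 0.4384.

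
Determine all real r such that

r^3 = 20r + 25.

Rearrange: r^3 - 20r - 25 = 0.
Possible rational roots are divisors of -25. Testing r = 5 gives 0, so (r - 5) is a factor.
Divide: r^3 - 20r - 25 = (r - 5)(r^2 + 5r + 5).
Apply the quadratic formula to r^2 + 5r + 5 = 0: r = (-5 +/- sqrt(5))/2, i.e. r ~= -1.382 or r ~= -3.618.

r = -3.618 or r = -1.382 or r = 5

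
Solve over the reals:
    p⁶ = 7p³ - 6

Let u = p³. The equation becomes u² - 7u + 6 = 0.
Factor: (u - 6)(u - 1) = 0, so u = 6 or u = 1.
p³ = 6 gives p = ∛(6) ≈ 1.8171.
p³ = 1 gives p = 1.

p = 1 or p = 1.8171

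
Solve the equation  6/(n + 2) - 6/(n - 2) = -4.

Multiply both sides by (n + 2)(n - 2):
6(n - 2) - 6(n + 2) = -4(n + 2)(n - 2).
Expand and collect terms: -4n² + 40 = 0.
By the quadratic formula, n = (0 ± √640) / -8, so n ≈ -3.1623 or n ≈ 3.1623.
Neither value makes a denominator zero (n ≠ -2, n ≠ 2), so both are valid.

n = -3.1623 or n = 3.1623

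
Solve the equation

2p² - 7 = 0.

p = -1.8708 or p = 1.8708

Discriminant: (0)² − 4·2·(-7) = 56.
Quadratic formula: p = (0 ± √56) / 4.
So p = √(14)/2 ≈ 1.8708 or p = -√(14)/2 ≈ -1.8708.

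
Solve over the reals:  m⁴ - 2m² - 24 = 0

Let u = m². The equation becomes u² - 2u - 24 = 0.
Factor: (u + 4)(u - 6) = 0, so u = -4 or u = 6.
m² = -4 < 0 has no real solution.
m² = 6 gives m = ±√(6) ≈ ±2.4495.

m = -2.4495 or m = 2.4495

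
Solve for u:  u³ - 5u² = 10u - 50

u = -3.1623 or u = 3.1623 or u = 5

Rearrange: u³ - 5u² - 10u + 50 = 0.
Possible rational roots are divisors of 50. Testing u = 5 gives 0, so (u - 5) is a factor.
Divide: u³ - 5u² - 10u + 50 = (u - 5)(u² - 10).
Apply the quadratic formula to u² - 10 = 0: u = (0 ± √40)/2, i.e. u ≈ 3.1623 or u ≈ -3.1623.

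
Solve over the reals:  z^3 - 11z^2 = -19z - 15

Rearrange: z^3 - 11z^2 + 19z + 15 = 0.
Possible rational roots are divisors of 15. Testing z = 3 gives 0, so (z - 3) is a factor.
Divide: z^3 - 11z^2 + 19z + 15 = (z - 3)(z^2 - 8z - 5).
Apply the quadratic formula to z^2 - 8z - 5 = 0: z = (8 +/- sqrt(84))/2, i.e. z ~= 8.5826 or z ~= -0.5826.

z = -0.5826 or z = 3 or z = 8.5826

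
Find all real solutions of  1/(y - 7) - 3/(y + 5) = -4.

Multiply both sides by (y - 7)(y + 5):
(y + 5) - 3(y - 7) = -4(y - 7)(y + 5).
Expand and collect terms: -4y² + 10y + 114 = 0.
By the quadratic formula, y = (-10 ± √1924) / -8, so y ≈ -4.2329 or y ≈ 6.7329.
Neither value makes a denominator zero (y ≠ 7, y ≠ -5), so both are valid.

y = -4.2329 or y = 6.7329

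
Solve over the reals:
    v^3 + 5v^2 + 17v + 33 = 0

v = -3

Possible rational roots are divisors of 33. Testing v = -3 gives 0, so (v + 3) is a factor.
Divide: v^3 + 5v^2 + 17v + 33 = (v + 3)(v^2 + 2v + 11).
The quadratic v^2 + 2v + 11 has discriminant -40 < 0, so no further real roots.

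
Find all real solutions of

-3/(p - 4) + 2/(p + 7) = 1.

Multiply both sides by (p - 4)(p + 7):
-3(p + 7) + 2(p - 4) = (p - 4)(p + 7).
Expand and collect terms: p^2 + 4p + 1 = 0.
By the quadratic formula, p = (-4 +/- sqrt(12)) / 2, so p ~= -0.2679 or p ~= -3.7321.
Neither value makes a denominator zero (p != 4, p != -7), so both are valid.

p = -3.7321 or p = -0.2679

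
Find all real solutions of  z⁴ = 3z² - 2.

Let u = z². The equation becomes u² - 3u + 2 = 0.
Factor: (u - 1)(u - 2) = 0, so u = 1 or u = 2.
z² = 1 gives z = ±1.
z² = 2 gives z = ±√(2) ≈ ±1.4142.

z = -1.4142 or z = -1 or z = 1 or z = 1.4142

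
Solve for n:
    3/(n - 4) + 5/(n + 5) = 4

n = -3.8589 or n = 4.8589

Multiply both sides by (n - 4)(n + 5):
3(n + 5) + 5(n - 4) = 4(n - 4)(n + 5).
Expand and collect terms: 4n^2 - 4n - 75 = 0.
By the quadratic formula, n = (4 +/- sqrt(1216)) / 8, so n ~= 4.8589 or n ~= -3.8589.
Neither value makes a denominator zero (n != 4, n != -5), so both are valid.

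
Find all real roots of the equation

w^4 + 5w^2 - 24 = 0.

Let u = w^2. The equation becomes u^2 + 5u - 24 = 0.
Factor: (u + 8)(u - 3) = 0, so u = -8 or u = 3.
w^2 = -8 < 0 has no real solution.
w^2 = 3 gives w = +/-sqrt(3) ~= +/-1.7321.

w = -1.7321 or w = 1.7321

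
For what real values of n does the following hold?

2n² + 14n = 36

n = -9 or n = 2

Bring every term to one side: 2n² + 14n - 36 = 0.
Factor: 2(n - 2)(n + 9) = 0.
So n = 2 or n = -9.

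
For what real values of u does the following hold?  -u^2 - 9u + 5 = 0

u = -9.5249 or u = 0.5249

Discriminant: (-9)^2 - 4*(-1)*5 = 101.
Quadratic formula: u = (9 +/- sqrt(101)) / (-2).
So u = -sqrt(101)/2 - 9/2 ~= -9.5249 or u = -9/2 + sqrt(101)/2 ~= 0.5249.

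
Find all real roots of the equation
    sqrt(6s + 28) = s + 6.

Square both sides: 6s + 28 = (s + 6)^2.
Expand and rearrange: s^2 + 6s + 8 = 0.
Solving gives s = -2 or s = -4.
Check each candidate in the original equation:
  s = -2: sqrt(16) = 4, while s + 6 = 4 — valid.
  s = -4: sqrt(4) = 2, while s + 6 = 2 — valid.

s = -4 or s = -2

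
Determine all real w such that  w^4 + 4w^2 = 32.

Let u = w^2. The equation becomes u^2 + 4u - 32 = 0.
Factor: (u + 8)(u - 4) = 0, so u = -8 or u = 4.
w^2 = -8 < 0 has no real solution.
w^2 = 4 gives w = +/-2.

w = -2 or w = 2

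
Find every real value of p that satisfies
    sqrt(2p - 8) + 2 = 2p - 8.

Isolate the radical: sqrt(2p - 8) = 2p - 10.
Square both sides: 2p - 8 = (2p - 10)^2.
Expand and rearrange: 4p^2 - 42p + 108 = 0.
Solving gives p = 6 or p = 4.5.
Check each candidate in the original equation:
  p = 6: sqrt(4) = 2, while 2p - 10 = 2 — valid.
  p = 4.5: sqrt(1) = 1, while 2p - 10 = -1 — extraneous.

p = 6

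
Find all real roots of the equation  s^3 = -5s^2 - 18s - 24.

s = -2

Rearrange: s^3 + 5s^2 + 18s + 24 = 0.
Possible rational roots are divisors of 24. Testing s = -2 gives 0, so (s + 2) is a factor.
Divide: s^3 + 5s^2 + 18s + 24 = (s + 2)(s^2 + 3s + 12).
The quadratic s^2 + 3s + 12 has discriminant -39 < 0, so no further real roots.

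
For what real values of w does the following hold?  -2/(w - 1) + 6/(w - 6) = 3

Multiply both sides by (w - 1)(w - 6):
-2(w - 6) + 6(w - 1) = 3(w - 1)(w - 6).
Expand and collect terms: 3w² - 25w + 12 = 0.
By the quadratic formula, w = (25 ± √481) / 6, so w ≈ 7.822 or w ≈ 0.5114.
Neither value makes a denominator zero (w ≠ 1, w ≠ 6), so both are valid.

w = 0.5114 or w = 7.822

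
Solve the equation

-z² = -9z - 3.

Rearrange to standard form: -z² + 9z + 3 = 0.
Discriminant: (9)² − 4·(-1)·3 = 93.
Quadratic formula: z = (-9 ± √93) / (-2).
So z = 9/2 - √(93)/2 ≈ -0.3218 or z = 9/2 + √(93)/2 ≈ 9.3218.

z = -0.3218 or z = 9.3218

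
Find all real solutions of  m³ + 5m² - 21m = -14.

Rearrange: m³ + 5m² - 21m + 14 = 0.
Possible rational roots are divisors of 14. Testing m = 2 gives 0, so (m - 2) is a factor.
Divide: m³ + 5m² - 21m + 14 = (m - 2)(m² + 7m - 7).
Apply the quadratic formula to m² + 7m - 7 = 0: m = (-7 ± √77)/2, i.e. m ≈ 0.8875 or m ≈ -7.8875.

m = -7.8875 or m = 0.8875 or m = 2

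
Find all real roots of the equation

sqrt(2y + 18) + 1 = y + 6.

y = -1

Isolate the radical: sqrt(2y + 18) = y + 5.
Square both sides: 2y + 18 = (y + 5)^2.
Expand and rearrange: y^2 + 8y + 7 = 0.
Solving gives y = -1 or y = -7.
Check each candidate in the original equation:
  y = -1: sqrt(16) = 4, while y + 5 = 4 — valid.
  y = -7: sqrt(4) = 2, while y + 5 = -2 — extraneous.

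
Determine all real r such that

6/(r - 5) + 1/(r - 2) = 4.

Multiply both sides by (r - 5)(r - 2):
6(r - 2) + (r - 5) = 4(r - 5)(r - 2).
Expand and collect terms: 4r^2 - 35r + 57 = 0.
By the quadratic formula, r = (35 +/- sqrt(313)) / 8, so r ~= 6.5865 or r ~= 2.1635.
Neither value makes a denominator zero (r != 5, r != 2), so both are valid.

r = 2.1635 or r = 6.5865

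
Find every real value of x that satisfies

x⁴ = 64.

x = -2.8284 or x = 2.8284

Let u = x². The equation becomes u² - 64 = 0.
Factor: (u - 8)(u + 8) = 0, so u = 8 or u = -8.
x² = 8 gives x = ±2·√(2) ≈ ±2.8284.
x² = -8 < 0 has no real solution.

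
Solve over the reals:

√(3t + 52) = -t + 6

t = -1

Square both sides: 3t + 52 = (-t + 6)².
Expand and rearrange: t² - 15t - 16 = 0.
Solving gives t = 16 or t = -1.
Check each candidate in the original equation:
  t = 16: √(100) = 10, while -t + 6 = -10 — extraneous.
  t = -1: √(49) = 7, while -t + 6 = 7 — valid.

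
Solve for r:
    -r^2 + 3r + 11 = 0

r = -2.1401 or r = 5.1401

Discriminant: (3)^2 - 4*(-1)*11 = 53.
Quadratic formula: r = (-3 +/- sqrt(53)) / (-2).
So r = 3/2 - sqrt(53)/2 ~= -2.1401 or r = 3/2 + sqrt(53)/2 ~= 5.1401.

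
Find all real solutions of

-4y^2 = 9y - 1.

Rearrange to standard form: -4y^2 - 9y + 1 = 0.
Discriminant: (-9)^2 - 4*(-4)*1 = 97.
Quadratic formula: y = (9 +/- sqrt(97)) / (-8).
So y = -sqrt(97)/8 - 9/8 ~= -2.3561 or y = -9/8 + sqrt(97)/8 ~= 0.1061.

y = -2.3561 or y = 0.1061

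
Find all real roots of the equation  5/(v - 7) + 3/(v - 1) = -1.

v = -4.3589 or v = 4.3589

Multiply both sides by (v - 7)(v - 1):
5(v - 1) + 3(v - 7) = -(v - 7)(v - 1).
Expand and collect terms: -v^2 + 19 = 0.
By the quadratic formula, v = (0 +/- sqrt(76)) / -2, so v ~= -4.3589 or v ~= 4.3589.
Neither value makes a denominator zero (v != 7, v != 1), so both are valid.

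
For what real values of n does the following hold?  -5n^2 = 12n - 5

Rearrange to standard form: -5n^2 - 12n + 5 = 0.
Discriminant: (-12)^2 - 4*(-5)*5 = 244.
Quadratic formula: n = (12 +/- sqrt(244)) / (-10).
So n = -sqrt(61)/5 - 6/5 ~= -2.762 or n = -6/5 + sqrt(61)/5 ~= 0.362.

n = -2.762 or n = 0.362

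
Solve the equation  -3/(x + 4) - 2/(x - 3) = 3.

x = -5.0898 or x = 2.4231

Multiply both sides by (x + 4)(x - 3):
-3(x - 3) - 2(x + 4) = 3(x + 4)(x - 3).
Expand and collect terms: 3x^2 + 8x - 37 = 0.
By the quadratic formula, x = (-8 +/- sqrt(508)) / 6, so x ~= 2.4231 or x ~= -5.0898.
Neither value makes a denominator zero (x != -4, x != 3), so both are valid.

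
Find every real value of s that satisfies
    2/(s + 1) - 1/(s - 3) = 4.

s = -0.4611 or s = 2.7111

Multiply both sides by (s + 1)(s - 3):
2(s - 3) - (s + 1) = 4(s + 1)(s - 3).
Expand and collect terms: 4s² - 9s - 5 = 0.
By the quadratic formula, s = (9 ± √161) / 8, so s ≈ 2.7111 or s ≈ -0.4611.
Neither value makes a denominator zero (s ≠ -1, s ≠ 3), so both are valid.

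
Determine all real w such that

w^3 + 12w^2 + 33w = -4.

Rearrange: w^3 + 12w^2 + 33w + 4 = 0.
Possible rational roots are divisors of 4. Testing w = -4 gives 0, so (w + 4) is a factor.
Divide: w^3 + 12w^2 + 33w + 4 = (w + 4)(w^2 + 8w + 1).
Apply the quadratic formula to w^2 + 8w + 1 = 0: w = (-8 +/- sqrt(60))/2, i.e. w ~= -0.127 or w ~= -7.873.

w = -7.873 or w = -4 or w = -0.127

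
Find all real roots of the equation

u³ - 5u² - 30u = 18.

u = -3 or u = -0.6904 or u = 8.6904

Rearrange: u³ - 5u² - 30u - 18 = 0.
Possible rational roots are divisors of -18. Testing u = -3 gives 0, so (u + 3) is a factor.
Divide: u³ - 5u² - 30u - 18 = (u + 3)(u² - 8u - 6).
Apply the quadratic formula to u² - 8u - 6 = 0: u = (8 ± √88)/2, i.e. u ≈ 8.6904 or u ≈ -0.6904.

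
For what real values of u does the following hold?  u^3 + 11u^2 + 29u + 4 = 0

Possible rational roots are divisors of 4. Testing u = -4 gives 0, so (u + 4) is a factor.
Divide: u^3 + 11u^2 + 29u + 4 = (u + 4)(u^2 + 7u + 1).
Apply the quadratic formula to u^2 + 7u + 1 = 0: u = (-7 +/- sqrt(45))/2, i.e. u ~= -0.1459 or u ~= -6.8541.

u = -6.8541 or u = -4 or u = -0.1459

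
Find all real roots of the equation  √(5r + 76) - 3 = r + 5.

Isolate the radical: √(5r + 76) = r + 8.
Square both sides: 5r + 76 = (r + 8)².
Expand and rearrange: r² + 11r - 12 = 0.
Solving gives r = 1 or r = -12.
Check each candidate in the original equation:
  r = 1: √(81) = 9, while r + 8 = 9 — valid.
  r = -12: √(16) = 4, while r + 8 = -4 — extraneous.

r = 1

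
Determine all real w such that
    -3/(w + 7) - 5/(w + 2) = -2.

Multiply both sides by (w + 7)(w + 2):
-3(w + 2) - 5(w + 7) = -2(w + 7)(w + 2).
Expand and collect terms: -2w² - 10w + 13 = 0.
By the quadratic formula, w = (10 ± √204) / -4, so w ≈ -6.0707 or w ≈ 1.0707.
Neither value makes a denominator zero (w ≠ -7, w ≠ -2), so both are valid.

w = -6.0707 or w = 1.0707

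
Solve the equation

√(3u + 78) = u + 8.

Square both sides: 3u + 78 = (u + 8)².
Expand and rearrange: u² + 13u - 14 = 0.
Solving gives u = 1 or u = -14.
Check each candidate in the original equation:
  u = 1: √(81) = 9, while u + 8 = 9 — valid.
  u = -14: √(36) = 6, while u + 8 = -6 — extraneous.

u = 1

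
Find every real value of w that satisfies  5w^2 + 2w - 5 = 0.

w = -1.2198 or w = 0.8198

Discriminant: (2)^2 - 4*5*(-5) = 104.
Quadratic formula: w = (-2 +/- sqrt(104)) / 10.
So w = -1/5 + sqrt(26)/5 ~= 0.8198 or w = -sqrt(26)/5 - 1/5 ~= -1.2198.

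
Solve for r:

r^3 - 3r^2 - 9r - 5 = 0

Possible rational roots are divisors of -5. Testing r = 5 gives 0, so (r - 5) is a factor.
Divide: r^3 - 3r^2 - 9r - 5 = (r - 5)(r^2 + 2r + 1).
The quadratic has the repeated root r = -1.

r = -1 or r = 5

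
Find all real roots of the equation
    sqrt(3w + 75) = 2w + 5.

Square both sides: 3w + 75 = (2w + 5)^2.
Expand and rearrange: 4w^2 + 17w - 50 = 0.
Solving gives w = 2 or w = -6.25.
Check each candidate in the original equation:
  w = 2: sqrt(81) = 9, while 2w + 5 = 9 — valid.
  w = -6.25: sqrt(56.25) = 7.5, while 2w + 5 = -7.5 — extraneous.

w = 2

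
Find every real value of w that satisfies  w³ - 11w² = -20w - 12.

Rearrange: w³ - 11w² + 20w + 12 = 0.
Possible rational roots are divisors of 12. Testing w = 3 gives 0, so (w - 3) is a factor.
Divide: w³ - 11w² + 20w + 12 = (w - 3)(w² - 8w - 4).
Apply the quadratic formula to w² - 8w - 4 = 0: w = (8 ± √80)/2, i.e. w ≈ 8.4721 or w ≈ -0.4721.

w = -0.4721 or w = 3 or w = 8.4721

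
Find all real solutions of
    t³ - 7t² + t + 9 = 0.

Possible rational roots are divisors of 9. Testing t = -1 gives 0, so (t + 1) is a factor.
Divide: t³ - 7t² + t + 9 = (t + 1)(t² - 8t + 9).
Apply the quadratic formula to t² - 8t + 9 = 0: t = (8 ± √28)/2, i.e. t ≈ 6.6458 or t ≈ 1.3542.

t = -1 or t = 1.3542 or t = 6.6458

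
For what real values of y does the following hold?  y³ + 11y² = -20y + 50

y = -7.3589 or y = -5 or y = 1.3589

Rearrange: y³ + 11y² + 20y - 50 = 0.
Possible rational roots are divisors of -50. Testing y = -5 gives 0, so (y + 5) is a factor.
Divide: y³ + 11y² + 20y - 50 = (y + 5)(y² + 6y - 10).
Apply the quadratic formula to y² + 6y - 10 = 0: y = (-6 ± √76)/2, i.e. y ≈ 1.3589 or y ≈ -7.3589.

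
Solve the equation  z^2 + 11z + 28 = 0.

z = -7 or z = -4

Factor: (z + 7)(z + 4) = 0.
So z = -7 or z = -4.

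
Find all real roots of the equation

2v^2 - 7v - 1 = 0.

v = -0.1375 or v = 3.6375

Discriminant: (-7)^2 - 4*2*(-1) = 57.
Quadratic formula: v = (7 +/- sqrt(57)) / 4.
So v = 7/4 + sqrt(57)/4 ~= 3.6375 or v = 7/4 - sqrt(57)/4 ~= -0.1375.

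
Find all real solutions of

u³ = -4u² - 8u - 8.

u = -2

Rearrange: u³ + 4u² + 8u + 8 = 0.
Possible rational roots are divisors of 8. Testing u = -2 gives 0, so (u + 2) is a factor.
Divide: u³ + 4u² + 8u + 8 = (u + 2)(u² + 2u + 4).
The quadratic u² + 2u + 4 has discriminant -12 < 0, so no further real roots.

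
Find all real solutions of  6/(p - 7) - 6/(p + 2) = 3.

p = -3.6847 or p = 8.6847

Multiply both sides by (p - 7)(p + 2):
6(p + 2) - 6(p - 7) = 3(p - 7)(p + 2).
Expand and collect terms: 3p² - 15p - 96 = 0.
By the quadratic formula, p = (15 ± √1377) / 6, so p ≈ 8.6847 or p ≈ -3.6847.
Neither value makes a denominator zero (p ≠ 7, p ≠ -2), so both are valid.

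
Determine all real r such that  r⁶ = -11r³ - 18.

r = -2.0801 or r = -1.2599

Let u = r³. The equation becomes u² + 11u + 18 = 0.
Factor: (u + 9)(u + 2) = 0, so u = -9 or u = -2.
r³ = -9 gives r = -∛(9) ≈ -2.0801.
r³ = -2 gives r = -∛(2) ≈ -1.2599.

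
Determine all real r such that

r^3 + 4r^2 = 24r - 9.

Rearrange: r^3 + 4r^2 - 24r + 9 = 0.
Possible rational roots are divisors of 9. Testing r = 3 gives 0, so (r - 3) is a factor.
Divide: r^3 + 4r^2 - 24r + 9 = (r - 3)(r^2 + 7r - 3).
Apply the quadratic formula to r^2 + 7r - 3 = 0: r = (-7 +/- sqrt(61))/2, i.e. r ~= 0.4051 or r ~= -7.4051.

r = -7.4051 or r = 0.4051 or r = 3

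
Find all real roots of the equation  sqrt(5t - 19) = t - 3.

t = 4 or t = 7

Square both sides: 5t - 19 = (t - 3)^2.
Expand and rearrange: t^2 - 11t + 28 = 0.
Solving gives t = 7 or t = 4.
Check each candidate in the original equation:
  t = 7: sqrt(16) = 4, while t - 3 = 4 — valid.
  t = 4: sqrt(1) = 1, while t - 3 = 1 — valid.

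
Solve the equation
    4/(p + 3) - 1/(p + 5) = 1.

p = -5.3723 or p = 0.3723

Multiply both sides by (p + 3)(p + 5):
4(p + 5) - (p + 3) = (p + 3)(p + 5).
Expand and collect terms: p^2 + 5p - 2 = 0.
By the quadratic formula, p = (-5 +/- sqrt(33)) / 2, so p ~= 0.3723 or p ~= -5.3723.
Neither value makes a denominator zero (p != -3, p != -5), so both are valid.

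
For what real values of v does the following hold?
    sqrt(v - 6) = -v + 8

Square both sides: v - 6 = (-v + 8)^2.
Expand and rearrange: v^2 - 17v + 70 = 0.
Solving gives v = 10 or v = 7.
Check each candidate in the original equation:
  v = 10: sqrt(4) = 2, while -v + 8 = -2 — extraneous.
  v = 7: sqrt(1) = 1, while -v + 8 = 1 — valid.

v = 7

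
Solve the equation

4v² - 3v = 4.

v = -0.693 or v = 1.443

Rearrange to standard form: 4v² - 3v - 4 = 0.
Discriminant: (-3)² − 4·4·(-4) = 73.
Quadratic formula: v = (3 ± √73) / 8.
So v = 3/8 + √(73)/8 ≈ 1.443 or v = 3/8 - √(73)/8 ≈ -0.693.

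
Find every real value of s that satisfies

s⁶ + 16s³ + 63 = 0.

s = -2.0801 or s = -1.9129

Let u = s³. The equation becomes u² + 16u + 63 = 0.
Factor: (u + 7)(u + 9) = 0, so u = -7 or u = -9.
s³ = -7 gives s = -∛(7) ≈ -1.9129.
s³ = -9 gives s = -∛(9) ≈ -2.0801.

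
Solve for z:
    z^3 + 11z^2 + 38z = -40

z = -5 or z = -4 or z = -2

Rearrange: z^3 + 11z^2 + 38z + 40 = 0.
Possible rational roots are divisors of 40. Testing z = -4 gives 0, so (z + 4) is a factor.
Divide: z^3 + 11z^2 + 38z + 40 = (z + 4)(z^2 + 7z + 10).
Factor the quadratic: z = -2 or z = -5.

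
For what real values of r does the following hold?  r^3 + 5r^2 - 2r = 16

r = -4.7016 or r = -2 or r = 1.7016

Rearrange: r^3 + 5r^2 - 2r - 16 = 0.
Possible rational roots are divisors of -16. Testing r = -2 gives 0, so (r + 2) is a factor.
Divide: r^3 + 5r^2 - 2r - 16 = (r + 2)(r^2 + 3r - 8).
Apply the quadratic formula to r^2 + 3r - 8 = 0: r = (-3 +/- sqrt(41))/2, i.e. r ~= 1.7016 or r ~= -4.7016.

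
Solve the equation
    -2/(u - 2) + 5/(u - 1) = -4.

Multiply both sides by (u - 2)(u - 1):
-2(u - 1) + 5(u - 2) = -4(u - 2)(u - 1).
Expand and collect terms: -4u² + 9u = 0.
Factor or apply the quadratic formula: u = 0 or u = 2.25.
Neither value makes a denominator zero (u ≠ 2, u ≠ 1), so both are valid.

u = 0 or u = 2.25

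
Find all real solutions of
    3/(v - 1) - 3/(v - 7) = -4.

v = 0.3258 or v = 7.6742

Multiply both sides by (v - 1)(v - 7):
3(v - 7) - 3(v - 1) = -4(v - 1)(v - 7).
Expand and collect terms: -4v^2 + 32v - 10 = 0.
By the quadratic formula, v = (-32 +/- sqrt(864)) / -8, so v ~= 0.3258 or v ~= 7.6742.
Neither value makes a denominator zero (v != 1, v != 7), so both are valid.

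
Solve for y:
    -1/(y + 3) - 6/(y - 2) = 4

y = -3.3475 or y = 0.5975

Multiply both sides by (y + 3)(y - 2):
-(y - 2) - 6(y + 3) = 4(y + 3)(y - 2).
Expand and collect terms: 4y² + 11y - 8 = 0.
By the quadratic formula, y = (-11 ± √249) / 8, so y ≈ 0.5975 or y ≈ -3.3475.
Neither value makes a denominator zero (y ≠ -3, y ≠ 2), so both are valid.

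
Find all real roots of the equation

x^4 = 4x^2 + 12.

Let u = x^2. The equation becomes u^2 - 4u - 12 = 0.
Factor: (u - 6)(u + 2) = 0, so u = 6 or u = -2.
x^2 = 6 gives x = +/-sqrt(6) ~= +/-2.4495.
x^2 = -2 < 0 has no real solution.

x = -2.4495 or x = 2.4495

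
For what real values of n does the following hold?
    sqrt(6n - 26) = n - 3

Square both sides: 6n - 26 = (n - 3)^2.
Expand and rearrange: n^2 - 12n + 35 = 0.
Solving gives n = 7 or n = 5.
Check each candidate in the original equation:
  n = 7: sqrt(16) = 4, while n - 3 = 4 — valid.
  n = 5: sqrt(4) = 2, while n - 3 = 2 — valid.

n = 5 or n = 7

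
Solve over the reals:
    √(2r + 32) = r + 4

Square both sides: 2r + 32 = (r + 4)².
Expand and rearrange: r² + 6r - 16 = 0.
Solving gives r = 2 or r = -8.
Check each candidate in the original equation:
  r = 2: √(36) = 6, while r + 4 = 6 — valid.
  r = -8: √(16) = 4, while r + 4 = -4 — extraneous.

r = 2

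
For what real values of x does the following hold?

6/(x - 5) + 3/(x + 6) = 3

x = -5.1644 or x = 7.1644

Multiply both sides by (x - 5)(x + 6):
6(x + 6) + 3(x - 5) = 3(x - 5)(x + 6).
Expand and collect terms: 3x^2 - 6x - 111 = 0.
By the quadratic formula, x = (6 +/- sqrt(1368)) / 6, so x ~= 7.1644 or x ~= -5.1644.
Neither value makes a denominator zero (x != 5, x != -6), so both are valid.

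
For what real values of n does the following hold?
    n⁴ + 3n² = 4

Let u = n². The equation becomes u² + 3u - 4 = 0.
Factor: (u - 1)(u + 4) = 0, so u = 1 or u = -4.
n² = 1 gives n = ±1.
n² = -4 < 0 has no real solution.

n = -1 or n = 1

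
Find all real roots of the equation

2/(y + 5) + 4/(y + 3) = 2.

y = -4.5616 or y = -0.4384

Multiply both sides by (y + 5)(y + 3):
2(y + 3) + 4(y + 5) = 2(y + 5)(y + 3).
Expand and collect terms: 2y² + 10y + 4 = 0.
By the quadratic formula, y = (-10 ± √68) / 4, so y ≈ -0.4384 or y ≈ -4.5616.
Neither value makes a denominator zero (y ≠ -5, y ≠ -3), so both are valid.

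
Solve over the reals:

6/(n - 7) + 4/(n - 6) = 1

n = 6.3765 or n = 16.6235

Multiply both sides by (n - 7)(n - 6):
6(n - 6) + 4(n - 7) = (n - 7)(n - 6).
Expand and collect terms: n² - 23n + 106 = 0.
By the quadratic formula, n = (23 ± √105) / 2, so n ≈ 16.6235 or n ≈ 6.3765.
Neither value makes a denominator zero (n ≠ 7, n ≠ 6), so both are valid.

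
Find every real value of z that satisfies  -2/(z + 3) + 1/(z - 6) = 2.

Multiply both sides by (z + 3)(z - 6):
-2(z - 6) + (z + 3) = 2(z + 3)(z - 6).
Expand and collect terms: 2z^2 - 5z - 51 = 0.
By the quadratic formula, z = (5 +/- sqrt(433)) / 4, so z ~= 6.4522 or z ~= -3.9522.
Neither value makes a denominator zero (z != -3, z != 6), so both are valid.

z = -3.9522 or z = 6.4522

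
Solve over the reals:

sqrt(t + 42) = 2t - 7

Square both sides: t + 42 = (2t - 7)^2.
Expand and rearrange: 4t^2 - 29t + 7 = 0.
Solving gives t = 7 or t = 0.25.
Check each candidate in the original equation:
  t = 7: sqrt(49) = 7, while 2t - 7 = 7 — valid.
  t = 0.25: sqrt(42.25) = 6.5, while 2t - 7 = -6.5 — extraneous.

t = 7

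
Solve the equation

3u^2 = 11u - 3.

u = 0.2967 or u = 3.3699

Rearrange to standard form: 3u^2 - 11u + 3 = 0.
Discriminant: (-11)^2 - 4*3*3 = 85.
Quadratic formula: u = (11 +/- sqrt(85)) / 6.
So u = sqrt(85)/6 + 11/6 ~= 3.3699 or u = 11/6 - sqrt(85)/6 ~= 0.2967.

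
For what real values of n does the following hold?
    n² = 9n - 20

n = 4 or n = 5

Bring every term to one side: n² - 9n + 20 = 0.
Factor: (n - 5)(n - 4) = 0.
So n = 5 or n = 4.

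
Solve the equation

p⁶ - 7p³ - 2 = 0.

Let u = p³. The equation becomes u² - 7u - 2 = 0.
By the quadratic formula, u = 7/2 + √(57)/2 or u = 7/2 - √(57)/2.
p³ = 7/2 + √(57)/2 gives p = ∛(7/2 + √(57)/2) ≈ 1.9377.
p³ = 7/2 - √(57)/2 gives p = -∛(-7/2 + √(57)/2) ≈ -0.6502.

p = -0.6502 or p = 1.9377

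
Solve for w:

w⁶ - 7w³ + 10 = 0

Let u = w³. The equation becomes u² - 7u + 10 = 0.
Factor: (u - 2)(u - 5) = 0, so u = 2 or u = 5.
w³ = 2 gives w = ∛(2) ≈ 1.2599.
w³ = 5 gives w = ∛(5) ≈ 1.71.

w = 1.2599 or w = 1.71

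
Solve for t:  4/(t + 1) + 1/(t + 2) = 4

Multiply both sides by (t + 1)(t + 2):
4(t + 2) + (t + 1) = 4(t + 1)(t + 2).
Expand and collect terms: 4t² + 7t - 1 = 0.
By the quadratic formula, t = (-7 ± √65) / 8, so t ≈ 0.1328 or t ≈ -1.8828.
Neither value makes a denominator zero (t ≠ -1, t ≠ -2), so both are valid.

t = -1.8828 or t = 0.1328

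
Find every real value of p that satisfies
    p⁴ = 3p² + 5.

p = -2.0476 or p = 2.0476

Let u = p². The equation becomes u² - 3u - 5 = 0.
By the quadratic formula, u = 3/2 + √(29)/2 or u = 3/2 - √(29)/2.
p² = 3/2 + √(29)/2 gives p = ±√(3/2 + √(29)/2) ≈ ±2.0476.
p² = 3/2 - √(29)/2 < 0 has no real solution.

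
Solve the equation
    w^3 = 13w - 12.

Rearrange: w^3 - 13w + 12 = 0.
Possible rational roots are divisors of 12. Testing w = 1 gives 0, so (w - 1) is a factor.
Divide: w^3 - 13w + 12 = (w - 1)(w^2 + w - 12).
Factor the quadratic: w = 3 or w = -4.

w = -4 or w = 1 or w = 3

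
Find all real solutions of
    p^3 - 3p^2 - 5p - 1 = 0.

Possible rational roots are divisors of -1. Testing p = -1 gives 0, so (p + 1) is a factor.
Divide: p^3 - 3p^2 - 5p - 1 = (p + 1)(p^2 - 4p - 1).
Apply the quadratic formula to p^2 - 4p - 1 = 0: p = (4 +/- sqrt(20))/2, i.e. p ~= 4.2361 or p ~= -0.2361.

p = -1 or p = -0.2361 or p = 4.2361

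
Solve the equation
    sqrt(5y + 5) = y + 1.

Square both sides: 5y + 5 = (y + 1)^2.
Expand and rearrange: y^2 - 3y - 4 = 0.
Solving gives y = 4 or y = -1.
Check each candidate in the original equation:
  y = 4: sqrt(25) = 5, while y + 1 = 5 — valid.
  y = -1: sqrt(0) = 0, while y + 1 = 0 — valid.

y = -1 or y = 4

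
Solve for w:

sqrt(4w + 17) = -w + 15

w = 8

Square both sides: 4w + 17 = (-w + 15)^2.
Expand and rearrange: w^2 - 34w + 208 = 0.
Solving gives w = 26 or w = 8.
Check each candidate in the original equation:
  w = 26: sqrt(121) = 11, while -w + 15 = -11 — extraneous.
  w = 8: sqrt(49) = 7, while -w + 15 = 7 — valid.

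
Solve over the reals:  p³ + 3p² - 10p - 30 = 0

p = -3.1623 or p = -3 or p = 3.1623

Possible rational roots are divisors of -30. Testing p = -3 gives 0, so (p + 3) is a factor.
Divide: p³ + 3p² - 10p - 30 = (p + 3)(p² - 10).
Apply the quadratic formula to p² - 10 = 0: p = (0 ± √40)/2, i.e. p ≈ 3.1623 or p ≈ -3.1623.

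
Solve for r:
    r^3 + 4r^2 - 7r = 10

Rearrange: r^3 + 4r^2 - 7r - 10 = 0.
Possible rational roots are divisors of -10. Testing r = 2 gives 0, so (r - 2) is a factor.
Divide: r^3 + 4r^2 - 7r - 10 = (r - 2)(r^2 + 6r + 5).
Factor the quadratic: r = -1 or r = -5.

r = -5 or r = -1 or r = 2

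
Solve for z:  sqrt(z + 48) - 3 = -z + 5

Isolate the radical: sqrt(z + 48) = -z + 8.
Square both sides: z + 48 = (-z + 8)^2.
Expand and rearrange: z^2 - 17z + 16 = 0.
Solving gives z = 16 or z = 1.
Check each candidate in the original equation:
  z = 16: sqrt(64) = 8, while -z + 8 = -8 — extraneous.
  z = 1: sqrt(49) = 7, while -z + 8 = 7 — valid.

z = 1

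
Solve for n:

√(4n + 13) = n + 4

n = -3 or n = -1

Square both sides: 4n + 13 = (n + 4)².
Expand and rearrange: n² + 4n + 3 = 0.
Solving gives n = -1 or n = -3.
Check each candidate in the original equation:
  n = -1: √(9) = 3, while n + 4 = 3 — valid.
  n = -3: √(1) = 1, while n + 4 = 1 — valid.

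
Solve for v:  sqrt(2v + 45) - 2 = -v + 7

Isolate the radical: sqrt(2v + 45) = -v + 9.
Square both sides: 2v + 45 = (-v + 9)^2.
Expand and rearrange: v^2 - 20v + 36 = 0.
Solving gives v = 18 or v = 2.
Check each candidate in the original equation:
  v = 18: sqrt(81) = 9, while -v + 9 = -9 — extraneous.
  v = 2: sqrt(49) = 7, while -v + 9 = 7 — valid.

v = 2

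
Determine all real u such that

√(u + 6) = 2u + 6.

u = -2

Square both sides: u + 6 = (2u + 6)².
Expand and rearrange: 4u² + 23u + 30 = 0.
Solving gives u = -2 or u = -3.75.
Check each candidate in the original equation:
  u = -2: √(4) = 2, while 2u + 6 = 2 — valid.
  u = -3.75: √(2.25) = 1.5, while 2u + 6 = -1.5 — extraneous.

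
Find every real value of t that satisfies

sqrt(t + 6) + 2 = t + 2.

Isolate the radical: sqrt(t + 6) = t.
Square both sides: t + 6 = (t)^2.
Expand and rearrange: t^2 - t - 6 = 0.
Solving gives t = 3 or t = -2.
Check each candidate in the original equation:
  t = 3: sqrt(9) = 3, while t = 3 — valid.
  t = -2: sqrt(4) = 2, while t = -2 — extraneous.

t = 3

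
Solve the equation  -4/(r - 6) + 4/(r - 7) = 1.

r = 4.4384 or r = 8.5616

Multiply both sides by (r - 6)(r - 7):
-4(r - 7) + 4(r - 6) = (r - 6)(r - 7).
Expand and collect terms: r² - 13r + 38 = 0.
By the quadratic formula, r = (13 ± √17) / 2, so r ≈ 8.5616 or r ≈ 4.4384.
Neither value makes a denominator zero (r ≠ 6, r ≠ 7), so both are valid.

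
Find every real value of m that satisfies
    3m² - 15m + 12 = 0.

Factor: 3(m - 1)(m - 4) = 0.
So m = 1 or m = 4.

m = 1 or m = 4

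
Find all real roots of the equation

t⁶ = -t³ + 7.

Let u = t³. The equation becomes u² + u - 7 = 0.
By the quadratic formula, u = -1/2 + √(29)/2 or u = -√(29)/2 - 1/2.
t³ = -1/2 + √(29)/2 gives t = ∛(-1/2 + √(29)/2) ≈ 1.2991.
t³ = -√(29)/2 - 1/2 gives t = -∛(1/2 + √(29)/2) ≈ -1.4725.

t = -1.4725 or t = 1.2991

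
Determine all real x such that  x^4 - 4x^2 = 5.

x = -2.2361 or x = 2.2361

Let u = x^2. The equation becomes u^2 - 4u - 5 = 0.
Factor: (u + 1)(u - 5) = 0, so u = -1 or u = 5.
x^2 = -1 < 0 has no real solution.
x^2 = 5 gives x = +/-sqrt(5) ~= +/-2.2361.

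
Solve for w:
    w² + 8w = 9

Bring every term to one side: w² + 8w - 9 = 0.
Factor: (w - 1)(w + 9) = 0.
So w = 1 or w = -9.

w = -9 or w = 1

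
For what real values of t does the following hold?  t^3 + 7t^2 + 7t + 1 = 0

Possible rational roots are divisors of 1. Testing t = -1 gives 0, so (t + 1) is a factor.
Divide: t^3 + 7t^2 + 7t + 1 = (t + 1)(t^2 + 6t + 1).
Apply the quadratic formula to t^2 + 6t + 1 = 0: t = (-6 +/- sqrt(32))/2, i.e. t ~= -0.1716 or t ~= -5.8284.

t = -5.8284 or t = -1 or t = -0.1716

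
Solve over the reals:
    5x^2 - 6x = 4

Rearrange to standard form: 5x^2 - 6x - 4 = 0.
Discriminant: (-6)^2 - 4*5*(-4) = 116.
Quadratic formula: x = (6 +/- sqrt(116)) / 10.
So x = 3/5 + sqrt(29)/5 ~= 1.677 or x = 3/5 - sqrt(29)/5 ~= -0.477.

x = -0.477 or x = 1.677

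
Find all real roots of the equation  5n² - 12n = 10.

n = -0.6547 or n = 3.0547

Rearrange to standard form: 5n² - 12n - 10 = 0.
Discriminant: (-12)² − 4·5·(-10) = 344.
Quadratic formula: n = (12 ± √344) / 10.
So n = 6/5 + √(86)/5 ≈ 3.0547 or n = 6/5 - √(86)/5 ≈ -0.6547.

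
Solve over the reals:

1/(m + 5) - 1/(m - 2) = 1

m = -3.7913 or m = 0.7913

Multiply both sides by (m + 5)(m - 2):
(m - 2) - (m + 5) = (m + 5)(m - 2).
Expand and collect terms: m² + 3m - 3 = 0.
By the quadratic formula, m = (-3 ± √21) / 2, so m ≈ 0.7913 or m ≈ -3.7913.
Neither value makes a denominator zero (m ≠ -5, m ≠ 2), so both are valid.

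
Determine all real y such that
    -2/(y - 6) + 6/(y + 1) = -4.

y = -2.4159 or y = 6.4159

Multiply both sides by (y - 6)(y + 1):
-2(y + 1) + 6(y - 6) = -4(y - 6)(y + 1).
Expand and collect terms: -4y^2 + 16y + 62 = 0.
By the quadratic formula, y = (-16 +/- sqrt(1248)) / -8, so y ~= -2.4159 or y ~= 6.4159.
Neither value makes a denominator zero (y != 6, y != -1), so both are valid.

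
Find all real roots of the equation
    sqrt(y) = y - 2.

Square both sides: y = (y - 2)^2.
Expand and rearrange: y^2 - 5y + 4 = 0.
Solving gives y = 4 or y = 1.
Check each candidate in the original equation:
  y = 4: sqrt(4) = 2, while y - 2 = 2 — valid.
  y = 1: sqrt(1) = 1, while y - 2 = -1 — extraneous.

y = 4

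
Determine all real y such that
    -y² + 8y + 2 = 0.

Discriminant: (8)² − 4·(-1)·2 = 72.
Quadratic formula: y = (-8 ± √72) / (-2).
So y = 4 - 3·√(2) ≈ -0.2426 or y = 4 + 3·√(2) ≈ 8.2426.

y = -0.2426 or y = 8.2426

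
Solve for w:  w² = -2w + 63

w = -9 or w = 7

Bring every term to one side: w² + 2w - 63 = 0.
Factor: (w - 7)(w + 9) = 0.
So w = 7 or w = -9.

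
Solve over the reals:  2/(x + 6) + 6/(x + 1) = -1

Multiply both sides by (x + 6)(x + 1):
2(x + 1) + 6(x + 6) = -(x + 6)(x + 1).
Expand and collect terms: -x^2 - 15x - 44 = 0.
Factor or apply the quadratic formula: x = -11 or x = -4.
Neither value makes a denominator zero (x != -6, x != -1), so both are valid.

x = -11 or x = -4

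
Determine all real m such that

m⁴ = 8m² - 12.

m = -2.4495 or m = -1.4142 or m = 1.4142 or m = 2.4495

Let u = m². The equation becomes u² - 8u + 12 = 0.
Factor: (u - 6)(u - 2) = 0, so u = 6 or u = 2.
m² = 6 gives m = ±√(6) ≈ ±2.4495.
m² = 2 gives m = ±√(2) ≈ ±1.4142.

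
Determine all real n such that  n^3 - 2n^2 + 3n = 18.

Rearrange: n^3 - 2n^2 + 3n - 18 = 0.
Possible rational roots are divisors of -18. Testing n = 3 gives 0, so (n - 3) is a factor.
Divide: n^3 - 2n^2 + 3n - 18 = (n - 3)(n^2 + n + 6).
The quadratic n^2 + n + 6 has discriminant -23 < 0, so no further real roots.

n = 3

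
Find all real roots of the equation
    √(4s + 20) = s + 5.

s = -5 or s = -1

Square both sides: 4s + 20 = (s + 5)².
Expand and rearrange: s² + 6s + 5 = 0.
Solving gives s = -1 or s = -5.
Check each candidate in the original equation:
  s = -1: √(16) = 4, while s + 5 = 4 — valid.
  s = -5: √(0) = 0, while s + 5 = 0 — valid.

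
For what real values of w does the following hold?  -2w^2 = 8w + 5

w = -3.2247 or w = -0.7753

Rearrange to standard form: -2w^2 - 8w - 5 = 0.
Discriminant: (-8)^2 - 4*(-2)*(-5) = 24.
Quadratic formula: w = (8 +/- sqrt(24)) / (-4).
So w = -2 - sqrt(6)/2 ~= -3.2247 or w = -2 + sqrt(6)/2 ~= -0.7753.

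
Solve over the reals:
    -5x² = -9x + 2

Rearrange to standard form: -5x² + 9x - 2 = 0.
Discriminant: (9)² − 4·(-5)·(-2) = 41.
Quadratic formula: x = (-9 ± √41) / (-10).
So x = 9/10 - √(41)/10 ≈ 0.2597 or x = √(41)/10 + 9/10 ≈ 1.5403.

x = 0.2597 or x = 1.5403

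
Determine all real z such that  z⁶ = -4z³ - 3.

Let u = z³. The equation becomes u² + 4u + 3 = 0.
Factor: (u + 3)(u + 1) = 0, so u = -3 or u = -1.
z³ = -3 gives z = -∛(3) ≈ -1.4422.
z³ = -1 gives z = -1.

z = -1.4422 or z = -1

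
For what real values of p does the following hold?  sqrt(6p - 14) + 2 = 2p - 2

p = 2.5 or p = 3

Isolate the radical: sqrt(6p - 14) = 2p - 4.
Square both sides: 6p - 14 = (2p - 4)^2.
Expand and rearrange: 4p^2 - 22p + 30 = 0.
Solving gives p = 3 or p = 2.5.
Check each candidate in the original equation:
  p = 3: sqrt(4) = 2, while 2p - 4 = 2 — valid.
  p = 2.5: sqrt(1) = 1, while 2p - 4 = 1 — valid.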